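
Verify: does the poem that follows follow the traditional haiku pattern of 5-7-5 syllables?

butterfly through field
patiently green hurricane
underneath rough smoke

Yes

Line 1: butterfly (3), through (1), field (1) → 5 ✓
Line 2: patiently (3), green (1), hurricane (3) → 7 ✓
Line 3: underneath (3), rough (1), smoke (1) → 5 ✓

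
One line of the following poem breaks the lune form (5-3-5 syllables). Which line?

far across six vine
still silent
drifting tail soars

Line 1: "far across six vine": 1+2+1+1 = 5 ✓
Line 2: "still silent": 1+2 = 3 ✓
Line 3: "drifting tail soars": 2+1+1 = 4 (expected 5)

The third line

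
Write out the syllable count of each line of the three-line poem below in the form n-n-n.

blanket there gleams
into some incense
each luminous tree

4-5-5

Line 1: blanket(2) + there(1) + gleams(1) = 4
Line 2: into(2) + some(1) + incense(2) = 5
Line 3: each(1) + luminous(3) + tree(1) = 5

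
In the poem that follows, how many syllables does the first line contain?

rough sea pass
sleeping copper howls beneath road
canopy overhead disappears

3

The first line: rough(1) + sea(1) + pass(1) = 3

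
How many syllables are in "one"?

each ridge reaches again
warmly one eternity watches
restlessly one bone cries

1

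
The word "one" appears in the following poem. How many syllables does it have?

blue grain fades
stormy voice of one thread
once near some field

1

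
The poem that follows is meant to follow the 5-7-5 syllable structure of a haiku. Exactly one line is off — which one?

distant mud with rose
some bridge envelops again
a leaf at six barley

Line 3

Line 1: "distant mud with rose": 2+1+1+1 = 5 ✓
Line 2: "some bridge envelops again": 1+1+3+2 = 7 ✓
Line 3: "a leaf at six barley": 1+1+1+1+2 = 6 (expected 5)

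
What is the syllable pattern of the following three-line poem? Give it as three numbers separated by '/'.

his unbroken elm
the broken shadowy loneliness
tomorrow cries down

Line 1: his (1), unbroken (3), elm (1) → 5
Line 2: the (1), broken (2), shadowy (3), loneliness (3) → 9
Line 3: tomorrow (3), cries (1), down (1) → 5

5/9/5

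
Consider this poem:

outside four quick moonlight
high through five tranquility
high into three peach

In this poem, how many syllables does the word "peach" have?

1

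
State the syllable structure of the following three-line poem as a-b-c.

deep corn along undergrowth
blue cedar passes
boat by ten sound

Line 1: deep(1) + corn(1) + along(2) + undergrowth(3) = 7
Line 2: blue(1) + cedar(2) + passes(2) = 5
Line 3: boat(1) + by(1) + ten(1) + sound(1) = 4

7-5-4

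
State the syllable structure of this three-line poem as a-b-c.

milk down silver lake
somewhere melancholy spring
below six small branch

Line 1: "milk down silver lake": 1+1+2+1 = 5
Line 2: "somewhere melancholy spring": 2+4+1 = 7
Line 3: "below six small branch": 2+1+1+1 = 5

5-7-5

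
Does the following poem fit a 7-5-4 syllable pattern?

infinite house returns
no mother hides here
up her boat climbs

No

Line 1: "infinite house returns": 3+1+2 = 6 (expected 7)
Line 2: "no mother hides here": 1+2+1+1 = 5 ✓
Line 3: "up her boat climbs": 1+1+1+1 = 4 ✓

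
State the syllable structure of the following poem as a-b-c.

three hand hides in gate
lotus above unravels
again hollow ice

Line 1: "three hand hides in gate": 1+1+1+1+1 = 5
Line 2: "lotus above unravels": 2+2+3 = 7
Line 3: "again hollow ice": 2+2+1 = 5

5-7-5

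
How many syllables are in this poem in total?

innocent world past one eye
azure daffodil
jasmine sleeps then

16

Line 1: innocent (3), world (1), past (1), one (1), eye (1) → 7
Line 2: azure (2), daffodil (3) → 5
Line 3: jasmine (2), sleeps (1), then (1) → 4
Total: 7 + 5 + 4 = 16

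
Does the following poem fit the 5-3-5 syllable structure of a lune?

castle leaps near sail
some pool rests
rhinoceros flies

Yes

Line 1: castle (2), leaps (1), near (1), sail (1) → 5 ✓
Line 2: some (1), pool (1), rests (1) → 3 ✓
Line 3: rhinoceros (4), flies (1) → 5 ✓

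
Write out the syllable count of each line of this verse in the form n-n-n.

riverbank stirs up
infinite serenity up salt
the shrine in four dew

Line 1: "riverbank stirs up": 3+1+1 = 5
Line 2: "infinite serenity up salt": 3+4+1+1 = 9
Line 3: "the shrine in four dew": 1+1+1+1+1 = 5

5-9-5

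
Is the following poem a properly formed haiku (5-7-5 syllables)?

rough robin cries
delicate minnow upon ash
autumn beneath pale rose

Line 1: "rough robin cries": 1+2+1 = 4 (expected 5)
Line 2: "delicate minnow upon ash": 3+2+2+1 = 8 (expected 7)
Line 3: "autumn beneath pale rose": 2+2+1+1 = 6 (expected 5)

No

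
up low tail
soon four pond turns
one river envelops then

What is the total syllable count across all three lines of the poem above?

Line 1: up (1), low (1), tail (1) → 3
Line 2: soon (1), four (1), pond (1), turns (1) → 4
Line 3: one (1), river (2), envelops (3), then (1) → 7
Total: 3 + 4 + 7 = 14

14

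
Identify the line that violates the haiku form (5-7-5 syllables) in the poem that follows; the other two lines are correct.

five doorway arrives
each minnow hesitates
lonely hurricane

The second line

Line 1: five(1) + doorway(2) + arrives(2) = 5 ✓
Line 2: each(1) + minnow(2) + hesitates(3) = 6 (expected 7)
Line 3: lonely(2) + hurricane(3) = 5 ✓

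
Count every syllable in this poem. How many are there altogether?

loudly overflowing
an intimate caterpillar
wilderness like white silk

20

Line 1: "loudly overflowing": 2+4 = 6
Line 2: "an intimate caterpillar": 1+3+4 = 8
Line 3: "wilderness like white silk": 3+1+1+1 = 6
Total: 6 + 8 + 6 = 20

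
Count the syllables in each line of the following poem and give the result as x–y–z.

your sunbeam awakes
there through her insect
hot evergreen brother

Line 1: your(1) + sunbeam(2) + awakes(2) = 5
Line 2: there(1) + through(1) + her(1) + insect(2) = 5
Line 3: hot(1) + evergreen(3) + brother(2) = 6

5–5–6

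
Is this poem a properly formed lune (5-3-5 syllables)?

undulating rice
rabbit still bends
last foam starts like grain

No

Line 1: "undulating rice": 4+1 = 5 ✓
Line 2: "rabbit still bends": 2+1+1 = 4 (expected 3)
Line 3: "last foam starts like grain": 1+1+1+1+1 = 5 ✓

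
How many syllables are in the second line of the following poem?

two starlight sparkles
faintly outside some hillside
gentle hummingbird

The second line: faintly (2), outside (2), some (1), hillside (2) → 7

7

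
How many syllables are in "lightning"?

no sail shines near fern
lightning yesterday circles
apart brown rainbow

2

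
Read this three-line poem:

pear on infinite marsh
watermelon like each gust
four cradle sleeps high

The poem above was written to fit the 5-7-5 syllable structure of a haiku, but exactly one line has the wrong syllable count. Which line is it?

The first line

Line 1: pear (1), on (1), infinite (3), marsh (1) → 6 (expected 5)
Line 2: watermelon (4), like (1), each (1), gust (1) → 7 ✓
Line 3: four (1), cradle (2), sleeps (1), high (1) → 5 ✓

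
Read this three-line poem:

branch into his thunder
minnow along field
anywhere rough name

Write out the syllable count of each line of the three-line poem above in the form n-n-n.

6-5-5

Line 1: "branch into his thunder": 1+2+1+2 = 6
Line 2: "minnow along field": 2+2+1 = 5
Line 3: "anywhere rough name": 3+1+1 = 5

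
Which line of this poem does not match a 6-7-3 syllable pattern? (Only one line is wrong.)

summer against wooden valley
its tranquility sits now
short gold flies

Line 1: summer (2), against (2), wooden (2), valley (2) → 8 (expected 6)
Line 2: its (1), tranquility (4), sits (1), now (1) → 7 ✓
Line 3: short (1), gold (1), flies (1) → 3 ✓

The first line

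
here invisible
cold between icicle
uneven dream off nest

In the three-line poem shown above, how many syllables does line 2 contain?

Line 2: cold (1), between (2), icicle (3) → 6

6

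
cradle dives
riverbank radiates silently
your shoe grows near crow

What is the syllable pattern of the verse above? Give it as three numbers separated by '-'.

Line 1: "cradle dives": 2+1 = 3
Line 2: "riverbank radiates silently": 3+3+3 = 9
Line 3: "your shoe grows near crow": 1+1+1+1+1 = 5

3-9-5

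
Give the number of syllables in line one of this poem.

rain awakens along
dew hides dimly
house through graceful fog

Line one: "rain awakens along": 1+3+2 = 6

6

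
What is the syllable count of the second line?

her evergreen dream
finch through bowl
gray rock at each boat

The second line: finch(1) + through(1) + bowl(1) = 3

3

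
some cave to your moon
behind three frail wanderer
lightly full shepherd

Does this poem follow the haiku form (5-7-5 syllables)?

Yes

Line 1: some(1) + cave(1) + to(1) + your(1) + moon(1) = 5 ✓
Line 2: behind(2) + three(1) + frail(1) + wanderer(3) = 7 ✓
Line 3: lightly(2) + full(1) + shepherd(2) = 5 ✓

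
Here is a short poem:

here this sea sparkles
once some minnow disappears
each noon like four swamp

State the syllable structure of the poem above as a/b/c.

5/7/5

Line 1: here (1), this (1), sea (1), sparkles (2) → 5
Line 2: once (1), some (1), minnow (2), disappears (3) → 7
Line 3: each (1), noon (1), like (1), four (1), swamp (1) → 5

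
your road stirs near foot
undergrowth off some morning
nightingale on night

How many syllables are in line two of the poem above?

7

Line two: "undergrowth off some morning": 3+1+1+2 = 7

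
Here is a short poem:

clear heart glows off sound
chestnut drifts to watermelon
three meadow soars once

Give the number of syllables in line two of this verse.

Line two: chestnut (2), drifts (1), to (1), watermelon (4) → 8

8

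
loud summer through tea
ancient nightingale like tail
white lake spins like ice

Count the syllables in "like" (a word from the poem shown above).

1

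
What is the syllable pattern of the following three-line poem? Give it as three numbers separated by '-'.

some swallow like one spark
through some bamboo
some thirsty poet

Line 1: some (1), swallow (2), like (1), one (1), spark (1) → 6
Line 2: through (1), some (1), bamboo (2) → 4
Line 3: some (1), thirsty (2), poet (2) → 5

6-4-5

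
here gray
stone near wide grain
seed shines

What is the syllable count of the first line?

The first line: here (1), gray (1) → 2

2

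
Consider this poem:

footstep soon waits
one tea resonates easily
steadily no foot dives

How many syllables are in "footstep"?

2

"footstep" has 2 syllables.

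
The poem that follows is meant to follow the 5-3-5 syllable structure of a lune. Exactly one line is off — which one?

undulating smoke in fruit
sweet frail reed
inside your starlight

Line 1

Line 1: undulating(4) + smoke(1) + in(1) + fruit(1) = 7 (expected 5)
Line 2: sweet(1) + frail(1) + reed(1) = 3 ✓
Line 3: inside(2) + your(1) + starlight(2) = 5 ✓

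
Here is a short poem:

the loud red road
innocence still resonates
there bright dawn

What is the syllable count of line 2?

Line 2: "innocence still resonates": 3+1+3 = 7

7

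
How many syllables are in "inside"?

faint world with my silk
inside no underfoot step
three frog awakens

2

"inside" has 2 syllables.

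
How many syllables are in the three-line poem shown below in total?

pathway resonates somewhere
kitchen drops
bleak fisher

Line 1: "pathway resonates somewhere": 2+3+2 = 7
Line 2: "kitchen drops": 2+1 = 3
Line 3: "bleak fisher": 1+2 = 3
Total: 7 + 3 + 3 = 13

13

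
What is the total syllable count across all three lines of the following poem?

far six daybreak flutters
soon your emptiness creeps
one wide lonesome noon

Line 1: far (1), six (1), daybreak (2), flutters (2) → 6
Line 2: soon (1), your (1), emptiness (3), creeps (1) → 6
Line 3: one (1), wide (1), lonesome (2), noon (1) → 5
Total: 6 + 6 + 5 = 17

17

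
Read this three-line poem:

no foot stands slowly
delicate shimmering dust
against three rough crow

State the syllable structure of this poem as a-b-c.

Line 1: "no foot stands slowly": 1+1+1+2 = 5
Line 2: "delicate shimmering dust": 3+3+1 = 7
Line 3: "against three rough crow": 2+1+1+1 = 5

5-7-5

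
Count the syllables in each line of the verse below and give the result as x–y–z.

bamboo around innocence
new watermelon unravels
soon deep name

Line 1: "bamboo around innocence": 2+2+3 = 7
Line 2: "new watermelon unravels": 1+4+3 = 8
Line 3: "soon deep name": 1+1+1 = 3

7–8–3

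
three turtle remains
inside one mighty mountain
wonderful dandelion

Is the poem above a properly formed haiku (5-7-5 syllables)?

Line 1: "three turtle remains": 1+2+2 = 5 ✓
Line 2: "inside one mighty mountain": 2+1+2+2 = 7 ✓
Line 3: "wonderful dandelion": 3+4 = 7 (expected 5)

No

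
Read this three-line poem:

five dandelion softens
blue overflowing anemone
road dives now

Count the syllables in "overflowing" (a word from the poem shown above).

"overflowing" has 4 syllables.

4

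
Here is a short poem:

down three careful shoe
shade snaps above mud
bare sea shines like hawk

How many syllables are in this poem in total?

Line 1: down (1), three (1), careful (2), shoe (1) → 5
Line 2: shade (1), snaps (1), above (2), mud (1) → 5
Line 3: bare (1), sea (1), shines (1), like (1), hawk (1) → 5
Total: 5 + 5 + 5 = 15

15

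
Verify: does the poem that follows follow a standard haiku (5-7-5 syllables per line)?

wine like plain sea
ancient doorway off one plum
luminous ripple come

Line 1: wine (1), like (1), plain (1), sea (1) → 4 (expected 5)
Line 2: ancient (2), doorway (2), off (1), one (1), plum (1) → 7 ✓
Line 3: luminous (3), ripple (2), come (1) → 6 (expected 5)

No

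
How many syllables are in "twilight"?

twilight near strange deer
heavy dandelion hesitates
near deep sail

2

"twilight" has 2 syllables.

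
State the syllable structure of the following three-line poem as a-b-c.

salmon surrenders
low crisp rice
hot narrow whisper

5-3-5

Line 1: salmon (2), surrenders (3) → 5
Line 2: low (1), crisp (1), rice (1) → 3
Line 3: hot (1), narrow (2), whisper (2) → 5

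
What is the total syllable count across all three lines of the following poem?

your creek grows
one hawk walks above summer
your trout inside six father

17

Line 1: your (1), creek (1), grows (1) → 3
Line 2: one (1), hawk (1), walks (1), above (2), summer (2) → 7
Line 3: your (1), trout (1), inside (2), six (1), father (2) → 7
Total: 3 + 7 + 7 = 17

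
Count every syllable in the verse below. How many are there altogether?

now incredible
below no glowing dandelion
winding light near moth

Line 1: now(1) + incredible(4) = 5
Line 2: below(2) + no(1) + glowing(2) + dandelion(4) = 9
Line 3: winding(2) + light(1) + near(1) + moth(1) = 5
Total: 5 + 9 + 5 = 19

19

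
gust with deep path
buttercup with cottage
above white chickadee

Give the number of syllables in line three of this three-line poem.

Line three: above (2), white (1), chickadee (3) → 6

6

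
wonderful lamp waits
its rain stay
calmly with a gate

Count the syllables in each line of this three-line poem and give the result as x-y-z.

5-3-5

Line 1: wonderful (3), lamp (1), waits (1) → 5
Line 2: its (1), rain (1), stay (1) → 3
Line 3: calmly (2), with (1), a (1), gate (1) → 5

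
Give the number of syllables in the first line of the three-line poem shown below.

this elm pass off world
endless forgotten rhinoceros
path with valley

The first line: this(1) + elm(1) + pass(1) + off(1) + world(1) = 5

5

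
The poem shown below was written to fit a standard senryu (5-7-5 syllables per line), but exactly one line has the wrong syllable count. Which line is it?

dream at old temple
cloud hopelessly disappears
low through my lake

The third line

Line 1: dream(1) + at(1) + old(1) + temple(2) = 5 ✓
Line 2: cloud(1) + hopelessly(3) + disappears(3) = 7 ✓
Line 3: low(1) + through(1) + my(1) + lake(1) = 4 (expected 5)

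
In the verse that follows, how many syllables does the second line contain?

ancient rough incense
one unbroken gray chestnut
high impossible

7

The second line: one (1), unbroken (3), gray (1), chestnut (2) → 7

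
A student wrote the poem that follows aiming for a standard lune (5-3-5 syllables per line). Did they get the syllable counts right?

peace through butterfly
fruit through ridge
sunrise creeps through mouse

Line 1: peace(1) + through(1) + butterfly(3) = 5 ✓
Line 2: fruit(1) + through(1) + ridge(1) = 3 ✓
Line 3: sunrise(2) + creeps(1) + through(1) + mouse(1) = 5 ✓

Yes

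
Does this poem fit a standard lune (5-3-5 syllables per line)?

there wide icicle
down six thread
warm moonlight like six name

No

Line 1: "there wide icicle": 1+1+3 = 5 ✓
Line 2: "down six thread": 1+1+1 = 3 ✓
Line 3: "warm moonlight like six name": 1+2+1+1+1 = 6 (expected 5)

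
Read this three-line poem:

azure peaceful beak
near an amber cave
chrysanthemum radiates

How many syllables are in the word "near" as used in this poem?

1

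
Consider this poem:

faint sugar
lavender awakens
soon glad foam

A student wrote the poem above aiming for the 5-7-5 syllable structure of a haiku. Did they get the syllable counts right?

Line 1: "faint sugar": 1+2 = 3 (expected 5)
Line 2: "lavender awakens": 3+3 = 6 (expected 7)
Line 3: "soon glad foam": 1+1+1 = 3 (expected 5)

No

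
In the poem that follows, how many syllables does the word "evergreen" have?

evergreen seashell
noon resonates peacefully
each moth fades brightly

3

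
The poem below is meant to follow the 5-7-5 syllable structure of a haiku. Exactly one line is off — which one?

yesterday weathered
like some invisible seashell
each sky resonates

The second line

Line 1: yesterday (3), weathered (2) → 5 ✓
Line 2: like (1), some (1), invisible (4), seashell (2) → 8 (expected 7)
Line 3: each (1), sky (1), resonates (3) → 5 ✓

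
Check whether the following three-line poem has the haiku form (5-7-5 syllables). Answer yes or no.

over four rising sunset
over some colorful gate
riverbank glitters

Line 1: "over four rising sunset": 2+1+2+2 = 7 (expected 5)
Line 2: "over some colorful gate": 2+1+3+1 = 7 ✓
Line 3: "riverbank glitters": 3+2 = 5 ✓

No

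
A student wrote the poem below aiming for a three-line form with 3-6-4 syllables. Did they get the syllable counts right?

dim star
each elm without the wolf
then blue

Line 1: dim (1), star (1) → 2 (expected 3)
Line 2: each (1), elm (1), without (2), the (1), wolf (1) → 6 ✓
Line 3: then (1), blue (1) → 2 (expected 4)

No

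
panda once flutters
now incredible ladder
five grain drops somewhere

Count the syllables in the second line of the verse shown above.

7

The second line: now (1), incredible (4), ladder (2) → 7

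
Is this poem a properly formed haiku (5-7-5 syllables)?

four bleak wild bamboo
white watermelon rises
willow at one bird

Line 1: four(1) + bleak(1) + wild(1) + bamboo(2) = 5 ✓
Line 2: white(1) + watermelon(4) + rises(2) = 7 ✓
Line 3: willow(2) + at(1) + one(1) + bird(1) = 5 ✓

Yes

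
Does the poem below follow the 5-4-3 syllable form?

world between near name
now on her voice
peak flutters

Yes

Line 1: world(1) + between(2) + near(1) + name(1) = 5 ✓
Line 2: now(1) + on(1) + her(1) + voice(1) = 4 ✓
Line 3: peak(1) + flutters(2) = 3 ✓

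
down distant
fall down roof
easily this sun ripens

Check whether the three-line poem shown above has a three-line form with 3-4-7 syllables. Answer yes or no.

No

Line 1: down (1), distant (2) → 3 ✓
Line 2: fall (1), down (1), roof (1) → 3 (expected 4)
Line 3: easily (3), this (1), sun (1), ripens (2) → 7 ✓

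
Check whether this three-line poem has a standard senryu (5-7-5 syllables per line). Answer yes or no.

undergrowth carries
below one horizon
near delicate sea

No

Line 1: "undergrowth carries": 3+2 = 5 ✓
Line 2: "below one horizon": 2+1+3 = 6 (expected 7)
Line 3: "near delicate sea": 1+3+1 = 5 ✓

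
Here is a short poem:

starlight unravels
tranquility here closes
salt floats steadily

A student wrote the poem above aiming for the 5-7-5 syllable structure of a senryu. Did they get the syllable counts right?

Yes

Line 1: starlight (2), unravels (3) → 5 ✓
Line 2: tranquility (4), here (1), closes (2) → 7 ✓
Line 3: salt (1), floats (1), steadily (3) → 5 ✓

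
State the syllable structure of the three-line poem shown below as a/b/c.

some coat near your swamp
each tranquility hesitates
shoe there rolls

5/8/3

Line 1: some (1), coat (1), near (1), your (1), swamp (1) → 5
Line 2: each (1), tranquility (4), hesitates (3) → 8
Line 3: shoe (1), there (1), rolls (1) → 3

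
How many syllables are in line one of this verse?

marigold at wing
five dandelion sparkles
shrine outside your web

5

Line one: marigold(3) + at(1) + wing(1) = 5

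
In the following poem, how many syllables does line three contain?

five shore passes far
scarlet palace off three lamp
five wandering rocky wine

7

Line three: "five wandering rocky wine": 1+3+2+1 = 7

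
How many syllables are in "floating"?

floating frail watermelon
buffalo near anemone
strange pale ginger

2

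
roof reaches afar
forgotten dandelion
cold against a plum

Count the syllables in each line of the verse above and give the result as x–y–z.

Line 1: roof (1), reaches (2), afar (2) → 5
Line 2: forgotten (3), dandelion (4) → 7
Line 3: cold (1), against (2), a (1), plum (1) → 5

5–7–5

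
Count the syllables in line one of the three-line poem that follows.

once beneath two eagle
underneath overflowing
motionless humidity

6

Line one: once (1), beneath (2), two (1), eagle (2) → 6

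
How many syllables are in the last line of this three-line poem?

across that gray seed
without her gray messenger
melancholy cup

5

The last line: melancholy (4), cup (1) → 5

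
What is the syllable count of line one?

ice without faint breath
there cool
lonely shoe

Line one: ice(1) + without(2) + faint(1) + breath(1) = 5

5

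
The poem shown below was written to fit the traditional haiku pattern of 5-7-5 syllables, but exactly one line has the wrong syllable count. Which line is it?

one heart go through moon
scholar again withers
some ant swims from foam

Line 1: "one heart go through moon": 1+1+1+1+1 = 5 ✓
Line 2: "scholar again withers": 2+2+2 = 6 (expected 7)
Line 3: "some ant swims from foam": 1+1+1+1+1 = 5 ✓

Line 2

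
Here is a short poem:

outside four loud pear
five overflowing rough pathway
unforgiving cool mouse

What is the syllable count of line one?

5

Line one: "outside four loud pear": 2+1+1+1 = 5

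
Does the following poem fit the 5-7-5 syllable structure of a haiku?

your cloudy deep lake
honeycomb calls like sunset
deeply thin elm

No

Line 1: your(1) + cloudy(2) + deep(1) + lake(1) = 5 ✓
Line 2: honeycomb(3) + calls(1) + like(1) + sunset(2) = 7 ✓
Line 3: deeply(2) + thin(1) + elm(1) = 4 (expected 5)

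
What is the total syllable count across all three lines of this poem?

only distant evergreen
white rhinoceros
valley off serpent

Line 1: only(2) + distant(2) + evergreen(3) = 7
Line 2: white(1) + rhinoceros(4) = 5
Line 3: valley(2) + off(1) + serpent(2) = 5
Total: 7 + 5 + 5 = 17

17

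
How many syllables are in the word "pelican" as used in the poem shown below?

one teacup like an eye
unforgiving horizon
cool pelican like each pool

"pelican" has 3 syllables.

3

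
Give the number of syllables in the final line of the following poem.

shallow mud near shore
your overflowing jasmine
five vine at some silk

The final line: "five vine at some silk": 1+1+1+1+1 = 5

5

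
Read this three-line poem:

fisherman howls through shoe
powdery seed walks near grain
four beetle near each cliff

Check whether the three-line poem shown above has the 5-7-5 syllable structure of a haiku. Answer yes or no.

Line 1: fisherman(3) + howls(1) + through(1) + shoe(1) = 6 (expected 5)
Line 2: powdery(3) + seed(1) + walks(1) + near(1) + grain(1) = 7 ✓
Line 3: four(1) + beetle(2) + near(1) + each(1) + cliff(1) = 6 (expected 5)

No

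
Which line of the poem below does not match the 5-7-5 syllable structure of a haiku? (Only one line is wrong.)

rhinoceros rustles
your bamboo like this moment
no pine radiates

Line 1: rhinoceros (4), rustles (2) → 6 (expected 5)
Line 2: your (1), bamboo (2), like (1), this (1), moment (2) → 7 ✓
Line 3: no (1), pine (1), radiates (3) → 5 ✓

The first line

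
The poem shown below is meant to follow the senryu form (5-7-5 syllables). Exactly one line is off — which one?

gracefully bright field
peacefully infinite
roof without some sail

The second line

Line 1: gracefully(3) + bright(1) + field(1) = 5 ✓
Line 2: peacefully(3) + infinite(3) = 6 (expected 7)
Line 3: roof(1) + without(2) + some(1) + sail(1) = 5 ✓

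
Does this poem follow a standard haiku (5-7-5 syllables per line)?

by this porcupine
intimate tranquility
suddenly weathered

Yes

Line 1: "by this porcupine": 1+1+3 = 5 ✓
Line 2: "intimate tranquility": 3+4 = 7 ✓
Line 3: "suddenly weathered": 3+2 = 5 ✓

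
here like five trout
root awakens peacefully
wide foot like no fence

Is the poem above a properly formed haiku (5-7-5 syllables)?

No

Line 1: here (1), like (1), five (1), trout (1) → 4 (expected 5)
Line 2: root (1), awakens (3), peacefully (3) → 7 ✓
Line 3: wide (1), foot (1), like (1), no (1), fence (1) → 5 ✓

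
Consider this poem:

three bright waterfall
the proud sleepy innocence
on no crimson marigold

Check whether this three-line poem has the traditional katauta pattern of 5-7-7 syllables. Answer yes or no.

Line 1: three (1), bright (1), waterfall (3) → 5 ✓
Line 2: the (1), proud (1), sleepy (2), innocence (3) → 7 ✓
Line 3: on (1), no (1), crimson (2), marigold (3) → 7 ✓

Yes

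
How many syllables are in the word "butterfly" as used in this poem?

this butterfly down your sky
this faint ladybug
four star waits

3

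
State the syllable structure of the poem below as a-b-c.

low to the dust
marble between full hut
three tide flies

4-6-3

Line 1: low(1) + to(1) + the(1) + dust(1) = 4
Line 2: marble(2) + between(2) + full(1) + hut(1) = 6
Line 3: three(1) + tide(1) + flies(1) = 3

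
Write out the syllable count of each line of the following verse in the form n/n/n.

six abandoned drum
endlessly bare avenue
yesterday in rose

Line 1: "six abandoned drum": 1+3+1 = 5
Line 2: "endlessly bare avenue": 3+1+3 = 7
Line 3: "yesterday in rose": 3+1+1 = 5

5/7/5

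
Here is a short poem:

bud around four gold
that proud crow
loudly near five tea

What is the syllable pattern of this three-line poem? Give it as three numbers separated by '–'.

5–3–5

Line 1: bud(1) + around(2) + four(1) + gold(1) = 5
Line 2: that(1) + proud(1) + crow(1) = 3
Line 3: loudly(2) + near(1) + five(1) + tea(1) = 5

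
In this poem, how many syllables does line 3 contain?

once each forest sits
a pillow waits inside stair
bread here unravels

Line 3: bread(1) + here(1) + unravels(3) = 5

5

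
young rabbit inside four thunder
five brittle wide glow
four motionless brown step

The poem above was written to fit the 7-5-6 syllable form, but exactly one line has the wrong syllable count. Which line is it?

Line 1

Line 1: young(1) + rabbit(2) + inside(2) + four(1) + thunder(2) = 8 (expected 7)
Line 2: five(1) + brittle(2) + wide(1) + glow(1) = 5 ✓
Line 3: four(1) + motionless(3) + brown(1) + step(1) = 6 ✓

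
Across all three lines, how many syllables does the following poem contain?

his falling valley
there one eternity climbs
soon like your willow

Line 1: his(1) + falling(2) + valley(2) = 5
Line 2: there(1) + one(1) + eternity(4) + climbs(1) = 7
Line 3: soon(1) + like(1) + your(1) + willow(2) = 5
Total: 5 + 7 + 5 = 17

17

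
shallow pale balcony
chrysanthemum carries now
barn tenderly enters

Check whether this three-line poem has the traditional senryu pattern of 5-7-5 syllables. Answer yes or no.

Line 1: "shallow pale balcony": 2+1+3 = 6 (expected 5)
Line 2: "chrysanthemum carries now": 4+2+1 = 7 ✓
Line 3: "barn tenderly enters": 1+3+2 = 6 (expected 5)

No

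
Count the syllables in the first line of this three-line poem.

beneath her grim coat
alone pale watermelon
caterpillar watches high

5

The first line: beneath(2) + her(1) + grim(1) + coat(1) = 5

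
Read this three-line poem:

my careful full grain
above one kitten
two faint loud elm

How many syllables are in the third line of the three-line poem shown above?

The third line: "two faint loud elm": 1+1+1+1 = 4

4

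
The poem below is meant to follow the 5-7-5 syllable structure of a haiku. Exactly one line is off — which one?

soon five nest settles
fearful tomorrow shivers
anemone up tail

The third line

Line 1: "soon five nest settles": 1+1+1+2 = 5 ✓
Line 2: "fearful tomorrow shivers": 2+3+2 = 7 ✓
Line 3: "anemone up tail": 4+1+1 = 6 (expected 5)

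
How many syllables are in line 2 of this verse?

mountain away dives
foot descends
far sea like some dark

Line 2: foot (1), descends (2) → 3

3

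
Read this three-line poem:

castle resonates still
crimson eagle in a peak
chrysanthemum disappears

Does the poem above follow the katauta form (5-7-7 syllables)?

No

Line 1: "castle resonates still": 2+3+1 = 6 (expected 5)
Line 2: "crimson eagle in a peak": 2+2+1+1+1 = 7 ✓
Line 3: "chrysanthemum disappears": 4+3 = 7 ✓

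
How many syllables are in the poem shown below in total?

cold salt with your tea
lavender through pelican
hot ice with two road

Line 1: cold(1) + salt(1) + with(1) + your(1) + tea(1) = 5
Line 2: lavender(3) + through(1) + pelican(3) = 7
Line 3: hot(1) + ice(1) + with(1) + two(1) + road(1) = 5
Total: 5 + 7 + 5 = 17

17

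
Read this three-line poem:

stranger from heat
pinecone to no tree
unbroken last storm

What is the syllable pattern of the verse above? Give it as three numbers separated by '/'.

4/5/5

Line 1: stranger(2) + from(1) + heat(1) = 4
Line 2: pinecone(2) + to(1) + no(1) + tree(1) = 5
Line 3: unbroken(3) + last(1) + storm(1) = 5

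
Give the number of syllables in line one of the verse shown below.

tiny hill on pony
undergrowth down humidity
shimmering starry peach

Line one: tiny(2) + hill(1) + on(1) + pony(2) = 6

6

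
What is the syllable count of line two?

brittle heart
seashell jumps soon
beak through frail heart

4

Line two: "seashell jumps soon": 2+1+1 = 4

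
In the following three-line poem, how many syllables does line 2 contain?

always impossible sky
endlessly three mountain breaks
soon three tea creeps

7

Line 2: "endlessly three mountain breaks": 3+1+2+1 = 7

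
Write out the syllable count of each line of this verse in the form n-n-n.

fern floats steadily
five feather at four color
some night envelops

5-7-5

Line 1: "fern floats steadily": 1+1+3 = 5
Line 2: "five feather at four color": 1+2+1+1+2 = 7
Line 3: "some night envelops": 1+1+3 = 5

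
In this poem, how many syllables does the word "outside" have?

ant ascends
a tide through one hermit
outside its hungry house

2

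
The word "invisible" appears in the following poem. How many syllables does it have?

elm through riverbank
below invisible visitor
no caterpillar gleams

4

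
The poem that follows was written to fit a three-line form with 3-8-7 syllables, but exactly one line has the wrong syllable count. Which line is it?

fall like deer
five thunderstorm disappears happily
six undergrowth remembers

The second line

Line 1: "fall like deer": 1+1+1 = 3 ✓
Line 2: "five thunderstorm disappears happily": 1+3+3+3 = 10 (expected 8)
Line 3: "six undergrowth remembers": 1+3+3 = 7 ✓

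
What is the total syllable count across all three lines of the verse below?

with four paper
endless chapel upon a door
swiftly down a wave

Line 1: "with four paper": 1+1+2 = 4
Line 2: "endless chapel upon a door": 2+2+2+1+1 = 8
Line 3: "swiftly down a wave": 2+1+1+1 = 5
Total: 4 + 8 + 5 = 17

17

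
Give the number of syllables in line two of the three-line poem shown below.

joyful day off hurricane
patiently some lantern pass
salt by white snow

Line two: "patiently some lantern pass": 3+1+2+1 = 7

7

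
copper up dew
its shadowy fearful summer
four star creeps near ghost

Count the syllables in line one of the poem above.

Line one: copper (2), up (1), dew (1) → 4

4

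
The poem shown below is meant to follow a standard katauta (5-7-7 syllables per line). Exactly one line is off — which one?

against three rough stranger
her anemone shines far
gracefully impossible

Line 1

Line 1: against(2) + three(1) + rough(1) + stranger(2) = 6 (expected 5)
Line 2: her(1) + anemone(4) + shines(1) + far(1) = 7 ✓
Line 3: gracefully(3) + impossible(4) = 7 ✓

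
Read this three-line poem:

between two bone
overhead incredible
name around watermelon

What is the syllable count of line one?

4

Line one: between (2), two (1), bone (1) → 4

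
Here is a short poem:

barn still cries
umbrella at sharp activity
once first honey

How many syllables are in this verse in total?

16

Line 1: barn(1) + still(1) + cries(1) = 3
Line 2: umbrella(3) + at(1) + sharp(1) + activity(4) = 9
Line 3: once(1) + first(1) + honey(2) = 4
Total: 3 + 9 + 4 = 16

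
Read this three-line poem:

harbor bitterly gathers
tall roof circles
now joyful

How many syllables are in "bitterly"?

"bitterly" has 3 syllables.

3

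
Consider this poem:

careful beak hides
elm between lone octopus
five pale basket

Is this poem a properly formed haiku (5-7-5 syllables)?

No

Line 1: careful(2) + beak(1) + hides(1) = 4 (expected 5)
Line 2: elm(1) + between(2) + lone(1) + octopus(3) = 7 ✓
Line 3: five(1) + pale(1) + basket(2) = 4 (expected 5)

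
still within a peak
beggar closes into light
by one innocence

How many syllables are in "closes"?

2

"closes" has 2 syllables.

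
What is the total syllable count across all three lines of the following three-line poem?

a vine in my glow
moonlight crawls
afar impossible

Line 1: a (1), vine (1), in (1), my (1), glow (1) → 5
Line 2: moonlight (2), crawls (1) → 3
Line 3: afar (2), impossible (4) → 6
Total: 5 + 3 + 6 = 14

14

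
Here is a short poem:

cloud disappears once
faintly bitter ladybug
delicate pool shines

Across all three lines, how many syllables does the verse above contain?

Line 1: cloud (1), disappears (3), once (1) → 5
Line 2: faintly (2), bitter (2), ladybug (3) → 7
Line 3: delicate (3), pool (1), shines (1) → 5
Total: 5 + 7 + 5 = 17

17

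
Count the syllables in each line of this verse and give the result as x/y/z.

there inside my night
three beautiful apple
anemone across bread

5/6/7

Line 1: there(1) + inside(2) + my(1) + night(1) = 5
Line 2: three(1) + beautiful(3) + apple(2) = 6
Line 3: anemone(4) + across(2) + bread(1) = 7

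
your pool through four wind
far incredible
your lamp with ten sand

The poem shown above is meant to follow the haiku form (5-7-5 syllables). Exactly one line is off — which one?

Line 2

Line 1: "your pool through four wind": 1+1+1+1+1 = 5 ✓
Line 2: "far incredible": 1+4 = 5 (expected 7)
Line 3: "your lamp with ten sand": 1+1+1+1+1 = 5 ✓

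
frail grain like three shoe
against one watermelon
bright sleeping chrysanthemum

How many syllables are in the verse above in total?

Line 1: frail (1), grain (1), like (1), three (1), shoe (1) → 5
Line 2: against (2), one (1), watermelon (4) → 7
Line 3: bright (1), sleeping (2), chrysanthemum (4) → 7
Total: 5 + 7 + 7 = 19

19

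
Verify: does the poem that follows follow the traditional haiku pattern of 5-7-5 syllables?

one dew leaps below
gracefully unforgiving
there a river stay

Yes

Line 1: "one dew leaps below": 1+1+1+2 = 5 ✓
Line 2: "gracefully unforgiving": 3+4 = 7 ✓
Line 3: "there a river stay": 1+1+2+1 = 5 ✓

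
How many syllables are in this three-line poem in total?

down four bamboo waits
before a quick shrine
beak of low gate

14

Line 1: "down four bamboo waits": 1+1+2+1 = 5
Line 2: "before a quick shrine": 2+1+1+1 = 5
Line 3: "beak of low gate": 1+1+1+1 = 4
Total: 5 + 5 + 4 = 14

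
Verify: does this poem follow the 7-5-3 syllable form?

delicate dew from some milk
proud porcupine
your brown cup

No

Line 1: "delicate dew from some milk": 3+1+1+1+1 = 7 ✓
Line 2: "proud porcupine": 1+3 = 4 (expected 5)
Line 3: "your brown cup": 1+1+1 = 3 ✓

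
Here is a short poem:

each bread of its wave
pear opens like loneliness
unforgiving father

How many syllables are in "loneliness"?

3

"loneliness" has 3 syllables.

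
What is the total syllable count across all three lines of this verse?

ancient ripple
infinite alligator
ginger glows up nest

Line 1: ancient (2), ripple (2) → 4
Line 2: infinite (3), alligator (4) → 7
Line 3: ginger (2), glows (1), up (1), nest (1) → 5
Total: 4 + 7 + 5 = 16

16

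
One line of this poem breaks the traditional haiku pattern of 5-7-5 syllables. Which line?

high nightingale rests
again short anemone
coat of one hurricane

Line 1: "high nightingale rests": 1+3+1 = 5 ✓
Line 2: "again short anemone": 2+1+4 = 7 ✓
Line 3: "coat of one hurricane": 1+1+1+3 = 6 (expected 5)

The third line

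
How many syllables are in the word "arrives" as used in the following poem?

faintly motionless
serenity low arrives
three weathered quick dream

2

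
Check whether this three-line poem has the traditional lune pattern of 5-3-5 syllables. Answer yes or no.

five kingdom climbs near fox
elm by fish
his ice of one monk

No

Line 1: "five kingdom climbs near fox": 1+2+1+1+1 = 6 (expected 5)
Line 2: "elm by fish": 1+1+1 = 3 ✓
Line 3: "his ice of one monk": 1+1+1+1+1 = 5 ✓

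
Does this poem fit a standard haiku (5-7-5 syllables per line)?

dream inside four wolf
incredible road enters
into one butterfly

Line 1: dream(1) + inside(2) + four(1) + wolf(1) = 5 ✓
Line 2: incredible(4) + road(1) + enters(2) = 7 ✓
Line 3: into(2) + one(1) + butterfly(3) = 6 (expected 5)

No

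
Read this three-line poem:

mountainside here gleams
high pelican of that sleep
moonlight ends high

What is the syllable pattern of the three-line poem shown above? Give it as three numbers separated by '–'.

Line 1: mountainside(3) + here(1) + gleams(1) = 5
Line 2: high(1) + pelican(3) + of(1) + that(1) + sleep(1) = 7
Line 3: moonlight(2) + ends(1) + high(1) = 4

5–7–4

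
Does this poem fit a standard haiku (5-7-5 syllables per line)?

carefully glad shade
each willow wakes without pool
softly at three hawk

Line 1: carefully (3), glad (1), shade (1) → 5 ✓
Line 2: each (1), willow (2), wakes (1), without (2), pool (1) → 7 ✓
Line 3: softly (2), at (1), three (1), hawk (1) → 5 ✓

Yes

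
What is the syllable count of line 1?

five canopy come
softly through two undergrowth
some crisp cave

Line 1: "five canopy come": 1+3+1 = 5

5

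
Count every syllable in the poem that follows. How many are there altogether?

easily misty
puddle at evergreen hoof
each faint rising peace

Line 1: "easily misty": 3+2 = 5
Line 2: "puddle at evergreen hoof": 2+1+3+1 = 7
Line 3: "each faint rising peace": 1+1+2+1 = 5
Total: 5 + 7 + 5 = 17

17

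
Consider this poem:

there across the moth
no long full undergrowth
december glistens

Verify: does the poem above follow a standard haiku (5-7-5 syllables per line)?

No

Line 1: there(1) + across(2) + the(1) + moth(1) = 5 ✓
Line 2: no(1) + long(1) + full(1) + undergrowth(3) = 6 (expected 7)
Line 3: december(3) + glistens(2) = 5 ✓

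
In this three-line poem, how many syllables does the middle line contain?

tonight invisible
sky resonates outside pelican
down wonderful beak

9

The middle line: sky(1) + resonates(3) + outside(2) + pelican(3) = 9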